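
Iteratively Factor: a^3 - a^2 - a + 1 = (a + 1)*(a^2 - 2*a + 1) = (a - 1)*(a + 1)*(a - 1)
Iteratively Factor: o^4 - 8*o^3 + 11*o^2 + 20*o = (o - 4)*(o^3 - 4*o^2 - 5*o) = (o - 4)*(o + 1)*(o^2 - 5*o) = o*(o - 4)*(o + 1)*(o - 5)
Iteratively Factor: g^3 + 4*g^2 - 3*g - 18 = (g + 3)*(g^2 + g - 6) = (g - 2)*(g + 3)*(g + 3)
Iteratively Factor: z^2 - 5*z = (z)*(z - 5)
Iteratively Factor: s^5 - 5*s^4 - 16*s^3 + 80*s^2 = (s)*(s^4 - 5*s^3 - 16*s^2 + 80*s) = s^2*(s^3 - 5*s^2 - 16*s + 80) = s^2*(s - 5)*(s^2 - 16) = s^2*(s - 5)*(s + 4)*(s - 4)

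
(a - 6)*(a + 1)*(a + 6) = a^3 + a^2 - 36*a - 36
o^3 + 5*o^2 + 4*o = o*(o + 1)*(o + 4)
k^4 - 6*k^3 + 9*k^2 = k^2*(k - 3)^2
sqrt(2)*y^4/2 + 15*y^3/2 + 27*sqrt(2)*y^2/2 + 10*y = y*(y + 2*sqrt(2))*(y + 5*sqrt(2))*(sqrt(2)*y/2 + 1/2)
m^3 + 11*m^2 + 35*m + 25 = (m + 1)*(m + 5)^2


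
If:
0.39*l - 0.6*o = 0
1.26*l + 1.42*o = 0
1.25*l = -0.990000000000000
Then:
No Solution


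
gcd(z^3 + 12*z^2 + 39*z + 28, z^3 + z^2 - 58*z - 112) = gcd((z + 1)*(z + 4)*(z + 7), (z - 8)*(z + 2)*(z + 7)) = z + 7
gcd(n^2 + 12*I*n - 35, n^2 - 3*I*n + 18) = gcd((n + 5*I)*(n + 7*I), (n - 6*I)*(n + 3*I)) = 1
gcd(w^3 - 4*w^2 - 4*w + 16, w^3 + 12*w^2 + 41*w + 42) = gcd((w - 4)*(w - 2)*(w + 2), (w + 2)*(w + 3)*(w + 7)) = w + 2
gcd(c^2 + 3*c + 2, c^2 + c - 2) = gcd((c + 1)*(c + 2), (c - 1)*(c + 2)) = c + 2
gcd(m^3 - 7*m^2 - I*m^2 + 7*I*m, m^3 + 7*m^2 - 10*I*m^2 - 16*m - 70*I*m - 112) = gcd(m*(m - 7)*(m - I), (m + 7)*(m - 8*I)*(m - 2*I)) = 1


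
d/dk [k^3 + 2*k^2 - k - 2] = 3*k^2 + 4*k - 1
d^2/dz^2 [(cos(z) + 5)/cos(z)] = 5*(sin(z)^2 + 1)/cos(z)^3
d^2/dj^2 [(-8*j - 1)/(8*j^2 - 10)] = 4*(-16*j^2*(8*j + 1) + (24*j + 1)*(4*j^2 - 5))/(4*j^2 - 5)^3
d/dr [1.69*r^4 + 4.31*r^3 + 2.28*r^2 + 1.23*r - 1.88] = 6.76*r^3 + 12.93*r^2 + 4.56*r + 1.23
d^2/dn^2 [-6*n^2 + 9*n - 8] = -12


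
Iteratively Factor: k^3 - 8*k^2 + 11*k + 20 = (k + 1)*(k^2 - 9*k + 20) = (k - 5)*(k + 1)*(k - 4)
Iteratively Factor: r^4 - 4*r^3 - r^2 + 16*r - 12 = (r - 3)*(r^3 - r^2 - 4*r + 4) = (r - 3)*(r - 2)*(r^2 + r - 2) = (r - 3)*(r - 2)*(r - 1)*(r + 2)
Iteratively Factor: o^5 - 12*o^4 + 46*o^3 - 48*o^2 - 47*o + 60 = (o - 3)*(o^4 - 9*o^3 + 19*o^2 + 9*o - 20) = (o - 4)*(o - 3)*(o^3 - 5*o^2 - o + 5) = (o - 5)*(o - 4)*(o - 3)*(o^2 - 1) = (o - 5)*(o - 4)*(o - 3)*(o + 1)*(o - 1)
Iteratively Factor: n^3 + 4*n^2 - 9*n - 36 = (n + 3)*(n^2 + n - 12) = (n - 3)*(n + 3)*(n + 4)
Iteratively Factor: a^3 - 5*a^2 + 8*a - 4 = (a - 2)*(a^2 - 3*a + 2) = (a - 2)*(a - 1)*(a - 2)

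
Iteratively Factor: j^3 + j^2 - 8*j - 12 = (j - 3)*(j^2 + 4*j + 4) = (j - 3)*(j + 2)*(j + 2)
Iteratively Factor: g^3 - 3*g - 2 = (g - 2)*(g^2 + 2*g + 1) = (g - 2)*(g + 1)*(g + 1)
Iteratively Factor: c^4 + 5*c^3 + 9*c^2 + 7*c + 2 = (c + 2)*(c^3 + 3*c^2 + 3*c + 1) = (c + 1)*(c + 2)*(c^2 + 2*c + 1) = (c + 1)^2*(c + 2)*(c + 1)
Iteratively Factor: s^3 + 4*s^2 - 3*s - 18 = (s + 3)*(s^2 + s - 6) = (s - 2)*(s + 3)*(s + 3)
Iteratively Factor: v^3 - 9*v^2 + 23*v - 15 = (v - 5)*(v^2 - 4*v + 3) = (v - 5)*(v - 1)*(v - 3)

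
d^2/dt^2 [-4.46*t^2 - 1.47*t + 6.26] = -8.92000000000000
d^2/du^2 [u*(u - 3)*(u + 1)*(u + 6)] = 12*u^2 + 24*u - 30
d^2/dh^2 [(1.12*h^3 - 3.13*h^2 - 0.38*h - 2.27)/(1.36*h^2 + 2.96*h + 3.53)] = (-3.5527136788005e-15*h^4 + 32.666752*h^3 + 135.183408*h^2 + 39.8544*h - 88.046178)/(2.515456*h^6 + 16.424448*h^5 + 55.334592*h^4 + 111.196544*h^3 + 143.625816*h^2 + 110.652792*h + 43.986977)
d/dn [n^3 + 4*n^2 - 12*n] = 3*n^2 + 8*n - 12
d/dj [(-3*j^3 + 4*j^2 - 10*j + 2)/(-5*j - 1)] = (30*j^3 - 11*j^2 - 8*j + 20)/(25*j^2 + 10*j + 1)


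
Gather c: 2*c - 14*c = -12*c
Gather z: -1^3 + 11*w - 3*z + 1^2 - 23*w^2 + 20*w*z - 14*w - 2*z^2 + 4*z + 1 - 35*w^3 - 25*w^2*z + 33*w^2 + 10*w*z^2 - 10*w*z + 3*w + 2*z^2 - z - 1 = -35*w^3 + 10*w^2 + 10*w*z^2 + z*(-25*w^2 + 10*w)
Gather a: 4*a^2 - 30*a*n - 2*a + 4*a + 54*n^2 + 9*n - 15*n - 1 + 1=4*a^2 + a*(2 - 30*n) + 54*n^2 - 6*n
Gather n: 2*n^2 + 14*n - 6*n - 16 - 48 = 2*n^2 + 8*n - 64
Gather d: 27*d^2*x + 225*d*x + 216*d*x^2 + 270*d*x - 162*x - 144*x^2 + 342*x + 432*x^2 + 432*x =27*d^2*x + d*(216*x^2 + 495*x) + 288*x^2 + 612*x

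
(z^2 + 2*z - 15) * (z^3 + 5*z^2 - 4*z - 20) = z^5 + 7*z^4 - 9*z^3 - 103*z^2 + 20*z + 300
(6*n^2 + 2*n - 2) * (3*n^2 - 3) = 18*n^4 + 6*n^3 - 24*n^2 - 6*n + 6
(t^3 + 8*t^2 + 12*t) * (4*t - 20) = 4*t^4 + 12*t^3 - 112*t^2 - 240*t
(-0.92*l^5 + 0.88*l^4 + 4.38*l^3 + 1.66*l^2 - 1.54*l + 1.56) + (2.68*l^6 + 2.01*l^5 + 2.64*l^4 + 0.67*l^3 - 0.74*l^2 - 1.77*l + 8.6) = 2.68*l^6 + 1.09*l^5 + 3.52*l^4 + 5.05*l^3 + 0.92*l^2 - 3.31*l + 10.16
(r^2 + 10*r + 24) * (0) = 0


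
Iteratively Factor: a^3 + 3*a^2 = (a + 3)*(a^2) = a*(a + 3)*(a)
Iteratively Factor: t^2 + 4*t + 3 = (t + 1)*(t + 3)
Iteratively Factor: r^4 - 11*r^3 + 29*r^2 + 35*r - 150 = (r + 2)*(r^3 - 13*r^2 + 55*r - 75) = (r - 5)*(r + 2)*(r^2 - 8*r + 15) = (r - 5)^2*(r + 2)*(r - 3)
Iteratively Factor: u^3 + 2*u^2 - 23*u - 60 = (u + 3)*(u^2 - u - 20) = (u + 3)*(u + 4)*(u - 5)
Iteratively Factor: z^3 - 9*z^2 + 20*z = (z)*(z^2 - 9*z + 20) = z*(z - 4)*(z - 5)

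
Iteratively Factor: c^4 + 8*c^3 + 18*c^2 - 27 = (c + 3)*(c^3 + 5*c^2 + 3*c - 9) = (c - 1)*(c + 3)*(c^2 + 6*c + 9) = (c - 1)*(c + 3)^2*(c + 3)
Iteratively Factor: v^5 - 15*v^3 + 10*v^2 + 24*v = (v)*(v^4 - 15*v^2 + 10*v + 24) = v*(v + 1)*(v^3 - v^2 - 14*v + 24) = v*(v - 2)*(v + 1)*(v^2 + v - 12) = v*(v - 2)*(v + 1)*(v + 4)*(v - 3)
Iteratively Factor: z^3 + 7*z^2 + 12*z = (z + 3)*(z^2 + 4*z) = (z + 3)*(z + 4)*(z)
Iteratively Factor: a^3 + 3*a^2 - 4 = (a + 2)*(a^2 + a - 2) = (a - 1)*(a + 2)*(a + 2)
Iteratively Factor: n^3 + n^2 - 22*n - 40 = (n - 5)*(n^2 + 6*n + 8) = (n - 5)*(n + 4)*(n + 2)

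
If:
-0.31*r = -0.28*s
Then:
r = 0.903225806451613*s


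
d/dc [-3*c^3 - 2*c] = -9*c^2 - 2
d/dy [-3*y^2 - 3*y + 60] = -6*y - 3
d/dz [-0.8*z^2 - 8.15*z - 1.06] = -1.6*z - 8.15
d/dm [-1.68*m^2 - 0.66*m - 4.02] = -3.36*m - 0.66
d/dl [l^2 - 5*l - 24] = 2*l - 5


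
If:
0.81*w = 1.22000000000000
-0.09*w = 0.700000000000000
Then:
No Solution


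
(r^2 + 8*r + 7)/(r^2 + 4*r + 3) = (r + 7)/(r + 3)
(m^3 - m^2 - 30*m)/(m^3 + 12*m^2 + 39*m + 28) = m*(m^2 - m - 30)/(m^3 + 12*m^2 + 39*m + 28)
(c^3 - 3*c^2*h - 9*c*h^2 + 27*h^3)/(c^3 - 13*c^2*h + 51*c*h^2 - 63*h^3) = (c + 3*h)/(c - 7*h)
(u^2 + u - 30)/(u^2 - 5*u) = (u + 6)/u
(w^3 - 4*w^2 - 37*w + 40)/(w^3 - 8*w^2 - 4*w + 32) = (w^2 + 4*w - 5)/(w^2 - 4)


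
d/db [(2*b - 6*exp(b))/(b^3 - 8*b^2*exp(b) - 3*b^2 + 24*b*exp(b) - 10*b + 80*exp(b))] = 2*((1 - 3*exp(b))*(b^3 - 8*b^2*exp(b) - 3*b^2 + 24*b*exp(b) - 10*b + 80*exp(b)) + (b - 3*exp(b))*(8*b^2*exp(b) - 3*b^2 - 8*b*exp(b) + 6*b - 104*exp(b) + 10))/(b^3 - 8*b^2*exp(b) - 3*b^2 + 24*b*exp(b) - 10*b + 80*exp(b))^2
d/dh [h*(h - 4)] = 2*h - 4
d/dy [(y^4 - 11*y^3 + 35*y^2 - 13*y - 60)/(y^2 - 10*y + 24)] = (2*y^3 - 25*y^2 + 84*y - 57)/(y^2 - 12*y + 36)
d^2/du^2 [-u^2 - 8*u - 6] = -2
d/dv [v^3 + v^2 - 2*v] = 3*v^2 + 2*v - 2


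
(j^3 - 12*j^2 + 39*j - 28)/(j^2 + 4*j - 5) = (j^2 - 11*j + 28)/(j + 5)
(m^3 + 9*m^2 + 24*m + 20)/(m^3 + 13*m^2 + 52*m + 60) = (m + 2)/(m + 6)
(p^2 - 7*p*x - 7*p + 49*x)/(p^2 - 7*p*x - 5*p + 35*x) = (p - 7)/(p - 5)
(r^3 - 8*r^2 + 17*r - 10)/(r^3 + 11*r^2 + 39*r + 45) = (r^3 - 8*r^2 + 17*r - 10)/(r^3 + 11*r^2 + 39*r + 45)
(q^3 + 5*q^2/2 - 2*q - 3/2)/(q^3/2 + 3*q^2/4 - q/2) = 2*(2*q^3 + 5*q^2 - 4*q - 3)/(q*(2*q^2 + 3*q - 2))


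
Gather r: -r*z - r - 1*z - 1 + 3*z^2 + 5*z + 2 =r*(-z - 1) + 3*z^2 + 4*z + 1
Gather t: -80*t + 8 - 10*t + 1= 9 - 90*t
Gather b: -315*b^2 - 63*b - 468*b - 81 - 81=-315*b^2 - 531*b - 162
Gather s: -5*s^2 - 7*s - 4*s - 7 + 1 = -5*s^2 - 11*s - 6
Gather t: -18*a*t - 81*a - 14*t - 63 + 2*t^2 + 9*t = -81*a + 2*t^2 + t*(-18*a - 5) - 63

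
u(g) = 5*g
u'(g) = 5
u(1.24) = 6.20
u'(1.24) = 5.00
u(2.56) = 12.80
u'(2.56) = 5.00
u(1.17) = 5.85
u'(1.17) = 5.00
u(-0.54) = -2.70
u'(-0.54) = 5.00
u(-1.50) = -7.50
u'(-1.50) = 5.00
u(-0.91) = -4.55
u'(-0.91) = 5.00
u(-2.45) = -12.25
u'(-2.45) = 5.00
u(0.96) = 4.80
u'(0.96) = 5.00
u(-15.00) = -75.00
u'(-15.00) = 5.00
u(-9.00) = -45.00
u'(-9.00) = 5.00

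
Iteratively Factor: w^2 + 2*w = (w)*(w + 2)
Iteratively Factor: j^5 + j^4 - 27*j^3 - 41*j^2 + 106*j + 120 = (j - 2)*(j^4 + 3*j^3 - 21*j^2 - 83*j - 60) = (j - 2)*(j + 3)*(j^3 - 21*j - 20) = (j - 2)*(j + 1)*(j + 3)*(j^2 - j - 20) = (j - 5)*(j - 2)*(j + 1)*(j + 3)*(j + 4)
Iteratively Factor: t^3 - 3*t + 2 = (t - 1)*(t^2 + t - 2) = (t - 1)*(t + 2)*(t - 1)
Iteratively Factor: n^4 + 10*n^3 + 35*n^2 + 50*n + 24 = (n + 3)*(n^3 + 7*n^2 + 14*n + 8) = (n + 3)*(n + 4)*(n^2 + 3*n + 2) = (n + 2)*(n + 3)*(n + 4)*(n + 1)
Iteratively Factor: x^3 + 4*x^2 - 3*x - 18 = (x + 3)*(x^2 + x - 6) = (x + 3)^2*(x - 2)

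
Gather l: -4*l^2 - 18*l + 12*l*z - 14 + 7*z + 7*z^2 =-4*l^2 + l*(12*z - 18) + 7*z^2 + 7*z - 14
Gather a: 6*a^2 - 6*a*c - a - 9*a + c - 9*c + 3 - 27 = 6*a^2 + a*(-6*c - 10) - 8*c - 24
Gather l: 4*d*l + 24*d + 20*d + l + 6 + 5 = 44*d + l*(4*d + 1) + 11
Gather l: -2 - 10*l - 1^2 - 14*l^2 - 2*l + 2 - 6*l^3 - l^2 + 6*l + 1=-6*l^3 - 15*l^2 - 6*l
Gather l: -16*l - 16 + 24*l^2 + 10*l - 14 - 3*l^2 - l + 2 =21*l^2 - 7*l - 28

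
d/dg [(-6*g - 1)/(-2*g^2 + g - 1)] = (12*g^2 - 6*g - (4*g - 1)*(6*g + 1) + 6)/(2*g^2 - g + 1)^2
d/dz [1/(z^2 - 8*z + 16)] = 2*(4 - z)/(z^2 - 8*z + 16)^2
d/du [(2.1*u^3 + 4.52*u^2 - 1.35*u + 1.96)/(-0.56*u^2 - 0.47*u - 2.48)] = (-1.176*u^4 - 1.974*u^3 - 18.5044*u^2 - 20.224*u + 4.2692)/(0.3136*u^4 + 0.5264*u^3 + 2.9985*u^2 + 2.3312*u + 6.1504)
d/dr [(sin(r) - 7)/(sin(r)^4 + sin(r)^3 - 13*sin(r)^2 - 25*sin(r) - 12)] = (-3*sin(r)^3 + 29*sin(r)^2 + 5*sin(r) - 187)*cos(r)/((sin(r) - 4)^2*(sin(r) + 1)^3*(sin(r) + 3)^2)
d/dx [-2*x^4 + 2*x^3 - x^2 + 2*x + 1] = -8*x^3 + 6*x^2 - 2*x + 2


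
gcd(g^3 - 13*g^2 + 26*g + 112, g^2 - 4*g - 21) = g - 7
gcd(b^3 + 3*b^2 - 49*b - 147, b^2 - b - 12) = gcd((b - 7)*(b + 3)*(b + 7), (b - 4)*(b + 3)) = b + 3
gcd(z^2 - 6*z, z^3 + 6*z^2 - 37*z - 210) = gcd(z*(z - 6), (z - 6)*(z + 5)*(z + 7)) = z - 6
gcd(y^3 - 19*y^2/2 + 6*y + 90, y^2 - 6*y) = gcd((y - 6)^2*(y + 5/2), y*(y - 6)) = y - 6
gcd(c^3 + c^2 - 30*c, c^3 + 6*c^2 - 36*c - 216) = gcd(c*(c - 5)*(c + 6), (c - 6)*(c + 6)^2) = c + 6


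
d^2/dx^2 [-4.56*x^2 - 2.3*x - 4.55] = -9.12000000000000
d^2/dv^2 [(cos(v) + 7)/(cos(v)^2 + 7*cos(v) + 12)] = (-9*(1 - cos(2*v))^2*cos(v) - 21*(1 - cos(2*v))^2 + 2447*cos(v) + 154*cos(2*v) - 81*cos(3*v) + 2*cos(5*v) + 1638)/(4*(cos(v) + 3)^3*(cos(v) + 4)^3)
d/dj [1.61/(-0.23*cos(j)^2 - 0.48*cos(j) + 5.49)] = -(0.7406*cos(j) + 0.7728)*sin(j)/(0.23*cos(j)^2 + 0.48*cos(j) - 5.49)^2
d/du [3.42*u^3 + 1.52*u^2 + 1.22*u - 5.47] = 10.26*u^2 + 3.04*u + 1.22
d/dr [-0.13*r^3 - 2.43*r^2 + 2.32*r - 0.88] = -0.39*r^2 - 4.86*r + 2.32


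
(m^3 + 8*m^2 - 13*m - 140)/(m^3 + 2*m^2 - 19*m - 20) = (m + 7)/(m + 1)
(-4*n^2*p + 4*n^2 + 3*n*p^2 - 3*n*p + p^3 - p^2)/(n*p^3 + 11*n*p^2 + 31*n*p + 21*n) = (-4*n^2*p + 4*n^2 + 3*n*p^2 - 3*n*p + p^3 - p^2)/(n*(p^3 + 11*p^2 + 31*p + 21))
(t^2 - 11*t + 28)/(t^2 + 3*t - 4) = (t^2 - 11*t + 28)/(t^2 + 3*t - 4)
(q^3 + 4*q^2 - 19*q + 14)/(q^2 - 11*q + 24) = (q^3 + 4*q^2 - 19*q + 14)/(q^2 - 11*q + 24)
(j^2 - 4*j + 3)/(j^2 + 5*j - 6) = (j - 3)/(j + 6)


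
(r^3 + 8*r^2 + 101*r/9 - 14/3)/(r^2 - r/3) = r + 25/3 + 14/r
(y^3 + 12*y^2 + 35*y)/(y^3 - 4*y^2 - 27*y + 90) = y*(y + 7)/(y^2 - 9*y + 18)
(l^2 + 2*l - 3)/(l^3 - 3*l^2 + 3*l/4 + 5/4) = 4*(l + 3)/(4*l^2 - 8*l - 5)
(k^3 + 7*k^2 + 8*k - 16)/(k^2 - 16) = (k^2 + 3*k - 4)/(k - 4)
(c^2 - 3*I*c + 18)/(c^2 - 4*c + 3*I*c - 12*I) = (c - 6*I)/(c - 4)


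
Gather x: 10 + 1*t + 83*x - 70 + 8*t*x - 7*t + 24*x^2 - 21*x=-6*t + 24*x^2 + x*(8*t + 62) - 60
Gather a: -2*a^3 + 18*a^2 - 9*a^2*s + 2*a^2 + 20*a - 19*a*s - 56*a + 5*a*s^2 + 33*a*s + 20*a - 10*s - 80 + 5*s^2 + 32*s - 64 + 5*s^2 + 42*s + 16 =-2*a^3 + a^2*(20 - 9*s) + a*(5*s^2 + 14*s - 16) + 10*s^2 + 64*s - 128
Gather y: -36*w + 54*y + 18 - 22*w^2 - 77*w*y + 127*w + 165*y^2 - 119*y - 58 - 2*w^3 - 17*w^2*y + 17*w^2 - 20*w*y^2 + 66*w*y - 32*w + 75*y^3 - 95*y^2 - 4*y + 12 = -2*w^3 - 5*w^2 + 59*w + 75*y^3 + y^2*(70 - 20*w) + y*(-17*w^2 - 11*w - 69) - 28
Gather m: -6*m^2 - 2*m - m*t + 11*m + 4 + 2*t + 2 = -6*m^2 + m*(9 - t) + 2*t + 6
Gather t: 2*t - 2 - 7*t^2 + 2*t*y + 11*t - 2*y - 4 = -7*t^2 + t*(2*y + 13) - 2*y - 6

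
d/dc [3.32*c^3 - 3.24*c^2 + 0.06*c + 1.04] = 9.96*c^2 - 6.48*c + 0.06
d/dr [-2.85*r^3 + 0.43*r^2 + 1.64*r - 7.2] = -8.55*r^2 + 0.86*r + 1.64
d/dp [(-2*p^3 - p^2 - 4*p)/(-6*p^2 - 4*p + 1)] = 2*(6*p^4 + 8*p^3 - 13*p^2 - p - 2)/(36*p^4 + 48*p^3 + 4*p^2 - 8*p + 1)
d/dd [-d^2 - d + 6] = -2*d - 1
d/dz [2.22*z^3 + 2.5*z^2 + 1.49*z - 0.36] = 6.66*z^2 + 5.0*z + 1.49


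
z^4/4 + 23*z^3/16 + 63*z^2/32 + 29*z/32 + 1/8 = (z/4 + 1)*(z + 1/4)*(z + 1/2)*(z + 1)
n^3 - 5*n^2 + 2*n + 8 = (n - 4)*(n - 2)*(n + 1)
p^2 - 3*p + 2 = (p - 2)*(p - 1)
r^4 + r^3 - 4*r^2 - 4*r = r*(r - 2)*(r + 1)*(r + 2)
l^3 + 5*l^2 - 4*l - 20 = (l - 2)*(l + 2)*(l + 5)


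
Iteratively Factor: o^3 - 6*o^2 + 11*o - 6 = (o - 2)*(o^2 - 4*o + 3) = (o - 3)*(o - 2)*(o - 1)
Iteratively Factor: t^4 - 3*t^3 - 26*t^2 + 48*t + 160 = (t + 4)*(t^3 - 7*t^2 + 2*t + 40) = (t - 4)*(t + 4)*(t^2 - 3*t - 10) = (t - 5)*(t - 4)*(t + 4)*(t + 2)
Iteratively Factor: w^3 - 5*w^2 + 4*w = (w - 4)*(w^2 - w) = (w - 4)*(w - 1)*(w)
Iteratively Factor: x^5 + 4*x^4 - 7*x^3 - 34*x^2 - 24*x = (x + 2)*(x^4 + 2*x^3 - 11*x^2 - 12*x) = x*(x + 2)*(x^3 + 2*x^2 - 11*x - 12) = x*(x - 3)*(x + 2)*(x^2 + 5*x + 4) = x*(x - 3)*(x + 2)*(x + 4)*(x + 1)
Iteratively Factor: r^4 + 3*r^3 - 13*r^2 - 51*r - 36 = (r - 4)*(r^3 + 7*r^2 + 15*r + 9) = (r - 4)*(r + 3)*(r^2 + 4*r + 3) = (r - 4)*(r + 1)*(r + 3)*(r + 3)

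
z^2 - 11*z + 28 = (z - 7)*(z - 4)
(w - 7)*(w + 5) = w^2 - 2*w - 35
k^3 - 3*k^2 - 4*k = k*(k - 4)*(k + 1)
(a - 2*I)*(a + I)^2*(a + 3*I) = a^4 + 3*I*a^3 + 3*a^2 + 11*I*a - 6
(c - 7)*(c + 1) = c^2 - 6*c - 7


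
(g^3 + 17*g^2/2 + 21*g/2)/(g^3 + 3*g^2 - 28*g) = (g + 3/2)/(g - 4)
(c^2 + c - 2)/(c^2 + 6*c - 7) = (c + 2)/(c + 7)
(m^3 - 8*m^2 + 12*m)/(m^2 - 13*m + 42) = m*(m - 2)/(m - 7)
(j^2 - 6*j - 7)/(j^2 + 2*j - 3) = (j^2 - 6*j - 7)/(j^2 + 2*j - 3)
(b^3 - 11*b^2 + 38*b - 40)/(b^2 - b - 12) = (b^2 - 7*b + 10)/(b + 3)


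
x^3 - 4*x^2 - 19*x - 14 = (x - 7)*(x + 1)*(x + 2)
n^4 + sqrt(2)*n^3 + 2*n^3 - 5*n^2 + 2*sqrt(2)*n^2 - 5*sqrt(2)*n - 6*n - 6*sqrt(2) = (n - 2)*(n + 1)*(n + 3)*(n + sqrt(2))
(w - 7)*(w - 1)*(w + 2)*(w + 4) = w^4 - 2*w^3 - 33*w^2 - 22*w + 56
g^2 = g^2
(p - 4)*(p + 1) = p^2 - 3*p - 4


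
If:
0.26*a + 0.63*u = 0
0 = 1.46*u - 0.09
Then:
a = -0.15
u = 0.06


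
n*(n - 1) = n^2 - n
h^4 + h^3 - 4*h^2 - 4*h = h*(h - 2)*(h + 1)*(h + 2)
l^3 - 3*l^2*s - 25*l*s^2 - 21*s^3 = (l - 7*s)*(l + s)*(l + 3*s)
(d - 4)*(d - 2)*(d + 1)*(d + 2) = d^4 - 3*d^3 - 8*d^2 + 12*d + 16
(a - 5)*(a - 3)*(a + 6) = a^3 - 2*a^2 - 33*a + 90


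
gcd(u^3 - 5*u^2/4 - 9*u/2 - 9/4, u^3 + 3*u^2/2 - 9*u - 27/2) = u - 3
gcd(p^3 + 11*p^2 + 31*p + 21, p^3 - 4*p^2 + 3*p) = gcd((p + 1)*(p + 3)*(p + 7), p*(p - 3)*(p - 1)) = 1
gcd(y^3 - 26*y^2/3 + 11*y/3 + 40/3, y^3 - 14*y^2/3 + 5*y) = y - 5/3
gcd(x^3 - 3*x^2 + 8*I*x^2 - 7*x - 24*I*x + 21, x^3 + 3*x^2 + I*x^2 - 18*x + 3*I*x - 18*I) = x^2 + x*(-3 + I) - 3*I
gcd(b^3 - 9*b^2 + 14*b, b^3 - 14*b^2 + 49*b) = b^2 - 7*b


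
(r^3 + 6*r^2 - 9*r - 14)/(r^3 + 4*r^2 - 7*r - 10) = (r + 7)/(r + 5)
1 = 1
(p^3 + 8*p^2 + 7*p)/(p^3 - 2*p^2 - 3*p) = (p + 7)/(p - 3)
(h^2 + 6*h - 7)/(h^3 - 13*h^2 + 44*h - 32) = (h + 7)/(h^2 - 12*h + 32)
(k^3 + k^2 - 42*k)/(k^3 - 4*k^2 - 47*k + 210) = k/(k - 5)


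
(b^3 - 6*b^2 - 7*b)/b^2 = b - 6 - 7/b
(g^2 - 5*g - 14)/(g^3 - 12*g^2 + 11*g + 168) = (g + 2)/(g^2 - 5*g - 24)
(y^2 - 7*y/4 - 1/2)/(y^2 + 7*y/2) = (4*y^2 - 7*y - 2)/(2*y*(2*y + 7))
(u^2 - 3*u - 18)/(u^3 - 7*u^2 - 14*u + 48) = (u - 6)/(u^2 - 10*u + 16)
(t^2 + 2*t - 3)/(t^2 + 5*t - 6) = (t + 3)/(t + 6)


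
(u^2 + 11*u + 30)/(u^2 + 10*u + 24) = (u + 5)/(u + 4)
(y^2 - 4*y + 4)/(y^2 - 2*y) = (y - 2)/y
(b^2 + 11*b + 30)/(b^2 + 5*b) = (b + 6)/b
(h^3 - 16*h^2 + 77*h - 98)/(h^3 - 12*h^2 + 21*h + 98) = (h - 2)/(h + 2)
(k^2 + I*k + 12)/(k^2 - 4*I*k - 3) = (k + 4*I)/(k - I)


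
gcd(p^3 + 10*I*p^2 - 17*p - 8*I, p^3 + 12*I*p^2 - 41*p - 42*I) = 1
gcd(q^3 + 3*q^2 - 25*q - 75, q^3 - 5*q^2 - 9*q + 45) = q^2 - 2*q - 15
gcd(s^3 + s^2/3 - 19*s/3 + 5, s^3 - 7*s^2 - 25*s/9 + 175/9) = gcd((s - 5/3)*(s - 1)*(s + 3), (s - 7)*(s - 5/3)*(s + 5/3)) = s - 5/3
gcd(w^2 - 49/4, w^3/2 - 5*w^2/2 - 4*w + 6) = 1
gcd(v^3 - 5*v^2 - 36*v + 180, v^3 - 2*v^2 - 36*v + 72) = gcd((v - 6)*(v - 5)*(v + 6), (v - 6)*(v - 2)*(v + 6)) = v^2 - 36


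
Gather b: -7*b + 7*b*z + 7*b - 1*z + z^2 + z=7*b*z + z^2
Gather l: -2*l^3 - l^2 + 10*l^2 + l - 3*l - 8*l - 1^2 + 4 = -2*l^3 + 9*l^2 - 10*l + 3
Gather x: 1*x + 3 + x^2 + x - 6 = x^2 + 2*x - 3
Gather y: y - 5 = y - 5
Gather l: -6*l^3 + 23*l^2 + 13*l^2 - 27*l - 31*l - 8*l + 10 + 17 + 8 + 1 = -6*l^3 + 36*l^2 - 66*l + 36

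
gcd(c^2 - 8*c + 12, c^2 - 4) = c - 2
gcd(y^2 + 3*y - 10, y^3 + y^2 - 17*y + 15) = y + 5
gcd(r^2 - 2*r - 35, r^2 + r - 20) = r + 5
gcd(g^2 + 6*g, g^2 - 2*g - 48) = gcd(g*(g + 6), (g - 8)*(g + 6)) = g + 6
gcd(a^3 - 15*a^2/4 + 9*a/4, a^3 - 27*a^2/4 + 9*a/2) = a^2 - 3*a/4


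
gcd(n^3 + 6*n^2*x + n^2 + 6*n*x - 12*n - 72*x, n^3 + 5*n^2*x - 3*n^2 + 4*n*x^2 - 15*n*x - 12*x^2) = n - 3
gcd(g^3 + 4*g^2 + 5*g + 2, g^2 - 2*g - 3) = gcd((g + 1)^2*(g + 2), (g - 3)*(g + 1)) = g + 1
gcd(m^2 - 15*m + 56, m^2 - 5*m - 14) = m - 7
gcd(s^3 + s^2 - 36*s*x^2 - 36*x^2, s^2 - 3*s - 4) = s + 1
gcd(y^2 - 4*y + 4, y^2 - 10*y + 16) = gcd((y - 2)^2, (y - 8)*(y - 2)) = y - 2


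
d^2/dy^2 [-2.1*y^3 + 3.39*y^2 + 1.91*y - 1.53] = 6.78 - 12.6*y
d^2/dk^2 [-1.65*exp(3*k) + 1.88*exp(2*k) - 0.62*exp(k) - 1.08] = (-14.85*exp(2*k) + 7.52*exp(k) - 0.62)*exp(k)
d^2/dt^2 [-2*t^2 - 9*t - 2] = -4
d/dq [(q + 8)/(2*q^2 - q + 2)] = (2*q^2 - q - (q + 8)*(4*q - 1) + 2)/(2*q^2 - q + 2)^2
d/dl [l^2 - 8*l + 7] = 2*l - 8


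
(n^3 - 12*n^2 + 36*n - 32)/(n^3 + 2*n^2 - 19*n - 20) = (n^3 - 12*n^2 + 36*n - 32)/(n^3 + 2*n^2 - 19*n - 20)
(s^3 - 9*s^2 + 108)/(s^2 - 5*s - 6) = (s^2 - 3*s - 18)/(s + 1)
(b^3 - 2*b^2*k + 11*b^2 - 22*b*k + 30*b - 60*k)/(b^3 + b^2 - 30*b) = (b^2 - 2*b*k + 5*b - 10*k)/(b*(b - 5))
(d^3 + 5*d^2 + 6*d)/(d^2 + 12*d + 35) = d*(d^2 + 5*d + 6)/(d^2 + 12*d + 35)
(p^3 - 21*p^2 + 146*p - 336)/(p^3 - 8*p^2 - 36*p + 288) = (p - 7)/(p + 6)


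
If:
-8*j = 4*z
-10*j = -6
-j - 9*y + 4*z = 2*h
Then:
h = -9*y/2 - 27/10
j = 3/5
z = -6/5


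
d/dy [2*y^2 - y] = 4*y - 1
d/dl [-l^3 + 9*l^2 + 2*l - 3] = -3*l^2 + 18*l + 2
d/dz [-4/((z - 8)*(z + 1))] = 4*(2*z - 7)/((z - 8)^2*(z + 1)^2)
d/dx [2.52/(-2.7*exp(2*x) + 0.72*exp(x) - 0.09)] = (13.608*exp(x) - 1.8144)*exp(x)/(2.7*exp(2*x) - 0.72*exp(x) + 0.09)^2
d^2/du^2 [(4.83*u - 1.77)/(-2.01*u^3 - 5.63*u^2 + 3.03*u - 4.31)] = (-117.082098*u^5 - 242.13465*u^4 - 44.5467360000001*u^3 + 774.055368*u^2 + 430.040754*u - 179.551614)/(8.120601*u^9 + 68.237289*u^8 + 154.407798*u^7 + 24.961706*u^6 + 59.8755239999999*u^5 + 407.41116*u^4 - 356.947398*u^3 + 432.459366*u^2 - 168.856749*u + 80.062991)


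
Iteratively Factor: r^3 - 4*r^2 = (r)*(r^2 - 4*r) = r*(r - 4)*(r)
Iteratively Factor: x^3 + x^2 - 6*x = (x + 3)*(x^2 - 2*x) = x*(x + 3)*(x - 2)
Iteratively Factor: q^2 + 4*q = (q + 4)*(q)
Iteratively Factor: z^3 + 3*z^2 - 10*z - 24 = (z - 3)*(z^2 + 6*z + 8) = (z - 3)*(z + 4)*(z + 2)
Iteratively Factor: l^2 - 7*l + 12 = (l - 4)*(l - 3)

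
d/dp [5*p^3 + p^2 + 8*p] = 15*p^2 + 2*p + 8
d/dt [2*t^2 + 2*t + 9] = 4*t + 2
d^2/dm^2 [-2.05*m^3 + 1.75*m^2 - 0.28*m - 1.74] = 3.5 - 12.3*m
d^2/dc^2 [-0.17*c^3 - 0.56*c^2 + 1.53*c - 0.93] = -1.02*c - 1.12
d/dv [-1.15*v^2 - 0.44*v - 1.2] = -2.3*v - 0.44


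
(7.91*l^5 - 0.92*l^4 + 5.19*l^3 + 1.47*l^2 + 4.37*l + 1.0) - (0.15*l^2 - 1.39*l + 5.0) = 7.91*l^5 - 0.92*l^4 + 5.19*l^3 + 1.32*l^2 + 5.76*l - 4.0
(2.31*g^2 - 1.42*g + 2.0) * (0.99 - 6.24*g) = -14.4144*g^3 + 11.1477*g^2 - 13.8858*g + 1.98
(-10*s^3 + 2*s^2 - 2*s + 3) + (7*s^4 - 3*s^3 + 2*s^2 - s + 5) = 7*s^4 - 13*s^3 + 4*s^2 - 3*s + 8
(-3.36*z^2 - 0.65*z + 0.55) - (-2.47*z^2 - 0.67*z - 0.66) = -0.89*z^2 + 0.02*z + 1.21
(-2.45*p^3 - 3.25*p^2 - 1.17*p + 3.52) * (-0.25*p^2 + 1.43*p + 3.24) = 0.6125*p^5 - 2.691*p^4 - 12.293*p^3 - 13.0831*p^2 + 1.2428*p + 11.4048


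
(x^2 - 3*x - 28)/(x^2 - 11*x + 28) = (x + 4)/(x - 4)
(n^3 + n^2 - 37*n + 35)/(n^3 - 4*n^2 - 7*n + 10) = (n + 7)/(n + 2)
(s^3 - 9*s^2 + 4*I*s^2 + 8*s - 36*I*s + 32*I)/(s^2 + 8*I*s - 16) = (s^2 - 9*s + 8)/(s + 4*I)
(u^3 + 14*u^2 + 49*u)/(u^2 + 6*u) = (u^2 + 14*u + 49)/(u + 6)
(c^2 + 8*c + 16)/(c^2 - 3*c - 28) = (c + 4)/(c - 7)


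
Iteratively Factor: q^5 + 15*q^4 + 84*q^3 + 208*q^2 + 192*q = (q)*(q^4 + 15*q^3 + 84*q^2 + 208*q + 192) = q*(q + 4)*(q^3 + 11*q^2 + 40*q + 48) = q*(q + 3)*(q + 4)*(q^2 + 8*q + 16) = q*(q + 3)*(q + 4)^2*(q + 4)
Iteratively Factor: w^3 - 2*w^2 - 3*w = (w + 1)*(w^2 - 3*w) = w*(w + 1)*(w - 3)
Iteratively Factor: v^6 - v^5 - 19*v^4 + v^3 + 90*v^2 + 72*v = (v + 1)*(v^5 - 2*v^4 - 17*v^3 + 18*v^2 + 72*v) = (v + 1)*(v + 3)*(v^4 - 5*v^3 - 2*v^2 + 24*v) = (v + 1)*(v + 2)*(v + 3)*(v^3 - 7*v^2 + 12*v) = (v - 4)*(v + 1)*(v + 2)*(v + 3)*(v^2 - 3*v) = v*(v - 4)*(v + 1)*(v + 2)*(v + 3)*(v - 3)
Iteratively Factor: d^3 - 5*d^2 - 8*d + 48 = (d - 4)*(d^2 - d - 12) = (d - 4)*(d + 3)*(d - 4)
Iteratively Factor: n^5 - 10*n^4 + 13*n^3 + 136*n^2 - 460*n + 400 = (n - 5)*(n^4 - 5*n^3 - 12*n^2 + 76*n - 80) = (n - 5)*(n + 4)*(n^3 - 9*n^2 + 24*n - 20) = (n - 5)^2*(n + 4)*(n^2 - 4*n + 4) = (n - 5)^2*(n - 2)*(n + 4)*(n - 2)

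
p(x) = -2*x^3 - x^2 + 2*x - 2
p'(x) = -6*x^2 - 2*x + 2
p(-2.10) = 7.91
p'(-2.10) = -20.26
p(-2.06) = 7.12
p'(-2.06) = -19.34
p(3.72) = -111.36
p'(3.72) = -88.47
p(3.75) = -114.03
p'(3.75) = -89.88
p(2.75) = -45.66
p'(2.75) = -48.88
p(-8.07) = 967.85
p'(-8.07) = -372.61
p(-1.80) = 2.82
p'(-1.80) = -13.84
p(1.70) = -11.32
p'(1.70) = -18.74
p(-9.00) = 1357.00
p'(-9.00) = -466.00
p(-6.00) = 382.00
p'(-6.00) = -202.00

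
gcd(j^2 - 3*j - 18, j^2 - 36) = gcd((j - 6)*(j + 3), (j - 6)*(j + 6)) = j - 6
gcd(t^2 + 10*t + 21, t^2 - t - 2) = 1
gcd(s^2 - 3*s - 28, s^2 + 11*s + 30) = 1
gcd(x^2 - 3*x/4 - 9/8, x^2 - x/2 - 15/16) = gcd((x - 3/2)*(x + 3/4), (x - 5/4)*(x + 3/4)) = x + 3/4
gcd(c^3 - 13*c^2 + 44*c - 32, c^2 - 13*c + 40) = c - 8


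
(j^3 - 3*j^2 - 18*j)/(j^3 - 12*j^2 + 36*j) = (j + 3)/(j - 6)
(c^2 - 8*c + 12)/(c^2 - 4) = (c - 6)/(c + 2)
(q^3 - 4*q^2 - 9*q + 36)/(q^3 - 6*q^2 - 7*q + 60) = (q - 3)/(q - 5)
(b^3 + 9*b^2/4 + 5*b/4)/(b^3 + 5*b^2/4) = (b + 1)/b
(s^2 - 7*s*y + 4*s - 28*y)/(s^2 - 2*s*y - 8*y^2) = (-s^2 + 7*s*y - 4*s + 28*y)/(-s^2 + 2*s*y + 8*y^2)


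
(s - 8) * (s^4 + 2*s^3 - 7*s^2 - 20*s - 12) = s^5 - 6*s^4 - 23*s^3 + 36*s^2 + 148*s + 96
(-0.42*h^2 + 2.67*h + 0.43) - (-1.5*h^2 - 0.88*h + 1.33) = 1.08*h^2 + 3.55*h - 0.9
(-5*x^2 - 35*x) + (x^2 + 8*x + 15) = -4*x^2 - 27*x + 15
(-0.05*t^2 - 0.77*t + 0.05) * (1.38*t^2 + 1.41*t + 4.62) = -0.069*t^4 - 1.1331*t^3 - 1.2477*t^2 - 3.4869*t + 0.231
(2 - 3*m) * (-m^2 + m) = 3*m^3 - 5*m^2 + 2*m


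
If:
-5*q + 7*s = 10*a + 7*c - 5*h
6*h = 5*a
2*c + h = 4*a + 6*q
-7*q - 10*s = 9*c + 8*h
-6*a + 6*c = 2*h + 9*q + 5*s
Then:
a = 0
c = 0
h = 0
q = 0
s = 0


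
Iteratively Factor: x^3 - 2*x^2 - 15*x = (x)*(x^2 - 2*x - 15) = x*(x - 5)*(x + 3)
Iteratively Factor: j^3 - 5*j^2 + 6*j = (j)*(j^2 - 5*j + 6) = j*(j - 2)*(j - 3)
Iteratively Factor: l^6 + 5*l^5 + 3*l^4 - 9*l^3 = (l)*(l^5 + 5*l^4 + 3*l^3 - 9*l^2) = l*(l + 3)*(l^4 + 2*l^3 - 3*l^2) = l*(l + 3)^2*(l^3 - l^2) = l*(l - 1)*(l + 3)^2*(l^2) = l^2*(l - 1)*(l + 3)^2*(l)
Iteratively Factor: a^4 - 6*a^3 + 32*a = (a - 4)*(a^3 - 2*a^2 - 8*a) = a*(a - 4)*(a^2 - 2*a - 8) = a*(a - 4)*(a + 2)*(a - 4)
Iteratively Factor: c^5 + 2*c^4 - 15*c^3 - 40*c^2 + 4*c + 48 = (c - 1)*(c^4 + 3*c^3 - 12*c^2 - 52*c - 48) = (c - 4)*(c - 1)*(c^3 + 7*c^2 + 16*c + 12) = (c - 4)*(c - 1)*(c + 2)*(c^2 + 5*c + 6) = (c - 4)*(c - 1)*(c + 2)^2*(c + 3)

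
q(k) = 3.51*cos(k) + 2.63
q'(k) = -3.51*sin(k)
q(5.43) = 4.94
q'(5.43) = 2.64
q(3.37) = -0.79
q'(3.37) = 0.79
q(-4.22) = 0.97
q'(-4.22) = -3.09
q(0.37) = 5.90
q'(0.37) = -1.27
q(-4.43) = 1.65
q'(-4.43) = -3.37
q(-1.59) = 2.56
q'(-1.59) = 3.51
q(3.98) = 0.28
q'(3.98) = 2.61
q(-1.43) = 3.12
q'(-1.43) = 3.48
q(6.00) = 6.00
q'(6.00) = 0.98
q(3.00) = -0.84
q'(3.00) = -0.50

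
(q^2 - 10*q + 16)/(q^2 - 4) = (q - 8)/(q + 2)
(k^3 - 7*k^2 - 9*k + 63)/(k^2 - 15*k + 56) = (k^2 - 9)/(k - 8)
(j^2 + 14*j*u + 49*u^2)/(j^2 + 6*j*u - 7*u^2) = (-j - 7*u)/(-j + u)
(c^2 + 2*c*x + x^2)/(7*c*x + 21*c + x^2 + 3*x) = (c^2 + 2*c*x + x^2)/(7*c*x + 21*c + x^2 + 3*x)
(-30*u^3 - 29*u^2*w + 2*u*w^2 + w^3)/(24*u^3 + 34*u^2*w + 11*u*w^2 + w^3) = (-5*u + w)/(4*u + w)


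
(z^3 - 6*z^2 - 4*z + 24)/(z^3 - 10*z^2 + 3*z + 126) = (z^2 - 4)/(z^2 - 4*z - 21)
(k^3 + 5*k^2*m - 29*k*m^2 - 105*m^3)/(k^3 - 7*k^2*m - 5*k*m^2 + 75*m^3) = (k + 7*m)/(k - 5*m)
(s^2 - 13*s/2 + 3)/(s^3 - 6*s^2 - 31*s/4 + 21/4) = 2*(s - 6)/(2*s^2 - 11*s - 21)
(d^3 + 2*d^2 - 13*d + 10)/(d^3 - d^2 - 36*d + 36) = (d^2 + 3*d - 10)/(d^2 - 36)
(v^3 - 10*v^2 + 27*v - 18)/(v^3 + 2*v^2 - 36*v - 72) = (v^2 - 4*v + 3)/(v^2 + 8*v + 12)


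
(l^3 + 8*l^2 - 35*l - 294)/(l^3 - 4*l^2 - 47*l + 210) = (l + 7)/(l - 5)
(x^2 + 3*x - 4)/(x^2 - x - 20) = (x - 1)/(x - 5)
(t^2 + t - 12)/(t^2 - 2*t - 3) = (t + 4)/(t + 1)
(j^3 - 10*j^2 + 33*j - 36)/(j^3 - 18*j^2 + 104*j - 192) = (j^2 - 6*j + 9)/(j^2 - 14*j + 48)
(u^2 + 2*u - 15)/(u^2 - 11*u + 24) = (u + 5)/(u - 8)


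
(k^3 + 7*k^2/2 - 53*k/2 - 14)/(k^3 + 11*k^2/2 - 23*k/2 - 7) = (k - 4)/(k - 2)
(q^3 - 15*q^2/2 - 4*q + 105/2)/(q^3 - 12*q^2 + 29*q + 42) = (2*q^2 - q - 15)/(2*(q^2 - 5*q - 6))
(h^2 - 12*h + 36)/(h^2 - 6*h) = (h - 6)/h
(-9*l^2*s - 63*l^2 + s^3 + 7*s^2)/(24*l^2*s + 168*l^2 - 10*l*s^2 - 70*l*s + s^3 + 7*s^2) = (-9*l^2 + s^2)/(24*l^2 - 10*l*s + s^2)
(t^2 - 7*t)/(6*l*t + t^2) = (t - 7)/(6*l + t)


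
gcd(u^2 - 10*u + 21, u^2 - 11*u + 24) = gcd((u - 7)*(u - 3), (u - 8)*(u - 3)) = u - 3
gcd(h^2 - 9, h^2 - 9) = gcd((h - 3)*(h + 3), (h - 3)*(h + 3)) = h^2 - 9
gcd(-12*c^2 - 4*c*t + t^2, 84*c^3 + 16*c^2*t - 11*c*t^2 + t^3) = -12*c^2 - 4*c*t + t^2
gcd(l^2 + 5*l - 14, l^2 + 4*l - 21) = l + 7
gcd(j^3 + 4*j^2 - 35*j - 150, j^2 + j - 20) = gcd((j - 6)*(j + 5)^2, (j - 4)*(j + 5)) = j + 5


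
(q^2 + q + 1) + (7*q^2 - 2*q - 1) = 8*q^2 - q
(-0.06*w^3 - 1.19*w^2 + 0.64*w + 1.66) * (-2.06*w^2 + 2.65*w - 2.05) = 0.1236*w^5 + 2.2924*w^4 - 4.3489*w^3 + 0.7159*w^2 + 3.087*w - 3.403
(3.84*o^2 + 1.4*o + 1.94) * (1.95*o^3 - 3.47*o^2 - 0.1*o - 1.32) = 7.488*o^5 - 10.5948*o^4 - 1.459*o^3 - 11.9406*o^2 - 2.042*o - 2.5608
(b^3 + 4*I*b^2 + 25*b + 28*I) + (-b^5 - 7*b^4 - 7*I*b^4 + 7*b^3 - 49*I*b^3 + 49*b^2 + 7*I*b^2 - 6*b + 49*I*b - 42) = -b^5 - 7*b^4 - 7*I*b^4 + 8*b^3 - 49*I*b^3 + 49*b^2 + 11*I*b^2 + 19*b + 49*I*b - 42 + 28*I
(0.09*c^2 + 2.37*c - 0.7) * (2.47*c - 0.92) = 0.2223*c^3 + 5.7711*c^2 - 3.9094*c + 0.644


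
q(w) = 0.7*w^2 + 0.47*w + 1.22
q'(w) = 1.4*w + 0.47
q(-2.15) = 3.45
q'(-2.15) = -2.54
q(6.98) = 38.60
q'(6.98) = 10.24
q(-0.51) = 1.16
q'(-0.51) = -0.24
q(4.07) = 14.73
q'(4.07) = 6.17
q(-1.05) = 1.50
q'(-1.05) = -1.00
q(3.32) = 10.50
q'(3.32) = 5.12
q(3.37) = 10.75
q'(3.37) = 5.19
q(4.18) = 15.42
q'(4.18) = 6.32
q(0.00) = 1.22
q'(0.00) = 0.47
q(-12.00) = 96.38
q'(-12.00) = -16.33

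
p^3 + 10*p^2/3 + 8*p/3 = p*(p + 4/3)*(p + 2)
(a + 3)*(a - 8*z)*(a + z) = a^3 - 7*a^2*z + 3*a^2 - 8*a*z^2 - 21*a*z - 24*z^2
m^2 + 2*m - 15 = (m - 3)*(m + 5)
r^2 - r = r*(r - 1)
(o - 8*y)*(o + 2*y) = o^2 - 6*o*y - 16*y^2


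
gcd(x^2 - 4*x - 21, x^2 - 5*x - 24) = x + 3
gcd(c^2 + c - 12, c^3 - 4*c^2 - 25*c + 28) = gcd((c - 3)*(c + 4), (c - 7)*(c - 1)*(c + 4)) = c + 4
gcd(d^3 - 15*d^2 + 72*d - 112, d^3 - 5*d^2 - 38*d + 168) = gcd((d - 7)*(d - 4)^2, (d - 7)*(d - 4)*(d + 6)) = d^2 - 11*d + 28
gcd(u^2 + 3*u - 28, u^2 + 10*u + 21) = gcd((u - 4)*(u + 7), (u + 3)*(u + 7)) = u + 7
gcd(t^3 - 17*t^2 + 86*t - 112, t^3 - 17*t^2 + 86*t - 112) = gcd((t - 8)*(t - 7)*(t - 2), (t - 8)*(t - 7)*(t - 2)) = t^3 - 17*t^2 + 86*t - 112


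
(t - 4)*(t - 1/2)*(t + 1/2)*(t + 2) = t^4 - 2*t^3 - 33*t^2/4 + t/2 + 2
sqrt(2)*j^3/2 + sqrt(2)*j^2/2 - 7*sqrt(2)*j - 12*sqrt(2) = (j - 4)*(j + 3)*(sqrt(2)*j/2 + sqrt(2))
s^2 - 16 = (s - 4)*(s + 4)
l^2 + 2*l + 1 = (l + 1)^2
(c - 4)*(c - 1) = c^2 - 5*c + 4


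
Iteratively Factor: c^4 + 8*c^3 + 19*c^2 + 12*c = (c + 1)*(c^3 + 7*c^2 + 12*c) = (c + 1)*(c + 4)*(c^2 + 3*c) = c*(c + 1)*(c + 4)*(c + 3)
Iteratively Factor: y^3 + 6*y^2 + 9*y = (y + 3)*(y^2 + 3*y) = (y + 3)^2*(y)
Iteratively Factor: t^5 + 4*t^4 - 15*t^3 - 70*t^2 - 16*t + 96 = (t - 1)*(t^4 + 5*t^3 - 10*t^2 - 80*t - 96) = (t - 1)*(t + 2)*(t^3 + 3*t^2 - 16*t - 48) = (t - 1)*(t + 2)*(t + 4)*(t^2 - t - 12) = (t - 4)*(t - 1)*(t + 2)*(t + 4)*(t + 3)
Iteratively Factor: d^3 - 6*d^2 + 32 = (d + 2)*(d^2 - 8*d + 16) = (d - 4)*(d + 2)*(d - 4)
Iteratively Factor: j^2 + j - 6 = (j - 2)*(j + 3)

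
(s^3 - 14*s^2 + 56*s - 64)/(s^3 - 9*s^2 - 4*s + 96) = (s - 2)/(s + 3)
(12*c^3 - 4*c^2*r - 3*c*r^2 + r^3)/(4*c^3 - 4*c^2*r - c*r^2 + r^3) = (-3*c + r)/(-c + r)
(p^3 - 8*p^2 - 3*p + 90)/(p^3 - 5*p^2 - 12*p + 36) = (p - 5)/(p - 2)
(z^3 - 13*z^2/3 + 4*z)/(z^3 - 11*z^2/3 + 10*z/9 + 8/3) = 3*z/(3*z + 2)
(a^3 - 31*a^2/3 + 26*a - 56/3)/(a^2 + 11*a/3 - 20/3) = (a^2 - 9*a + 14)/(a + 5)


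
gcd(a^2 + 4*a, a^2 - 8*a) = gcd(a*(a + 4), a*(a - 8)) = a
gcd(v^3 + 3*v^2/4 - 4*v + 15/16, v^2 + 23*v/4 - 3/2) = v - 1/4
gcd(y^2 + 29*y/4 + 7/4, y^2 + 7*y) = y + 7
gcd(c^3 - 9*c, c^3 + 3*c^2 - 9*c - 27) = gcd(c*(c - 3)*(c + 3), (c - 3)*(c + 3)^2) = c^2 - 9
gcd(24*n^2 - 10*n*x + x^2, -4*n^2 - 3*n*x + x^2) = -4*n + x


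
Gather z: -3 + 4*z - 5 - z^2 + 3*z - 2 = -z^2 + 7*z - 10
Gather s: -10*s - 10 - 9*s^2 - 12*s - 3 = -9*s^2 - 22*s - 13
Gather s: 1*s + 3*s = 4*s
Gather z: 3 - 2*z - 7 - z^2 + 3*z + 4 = -z^2 + z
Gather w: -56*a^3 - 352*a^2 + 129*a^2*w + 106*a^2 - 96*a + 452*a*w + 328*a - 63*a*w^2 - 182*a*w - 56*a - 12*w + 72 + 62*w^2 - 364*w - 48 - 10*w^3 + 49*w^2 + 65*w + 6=-56*a^3 - 246*a^2 + 176*a - 10*w^3 + w^2*(111 - 63*a) + w*(129*a^2 + 270*a - 311) + 30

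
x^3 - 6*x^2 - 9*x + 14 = (x - 7)*(x - 1)*(x + 2)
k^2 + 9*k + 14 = (k + 2)*(k + 7)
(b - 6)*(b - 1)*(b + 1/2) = b^3 - 13*b^2/2 + 5*b/2 + 3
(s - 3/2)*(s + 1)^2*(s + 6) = s^4 + 13*s^3/2 + s^2 - 27*s/2 - 9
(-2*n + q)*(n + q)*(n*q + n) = -2*n^3*q - 2*n^3 - n^2*q^2 - n^2*q + n*q^3 + n*q^2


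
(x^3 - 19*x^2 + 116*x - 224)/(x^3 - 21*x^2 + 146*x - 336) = (x - 4)/(x - 6)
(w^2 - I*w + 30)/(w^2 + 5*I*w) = (w - 6*I)/w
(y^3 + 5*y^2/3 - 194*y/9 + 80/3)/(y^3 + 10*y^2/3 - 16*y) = (y - 5/3)/y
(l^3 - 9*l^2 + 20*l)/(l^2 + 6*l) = (l^2 - 9*l + 20)/(l + 6)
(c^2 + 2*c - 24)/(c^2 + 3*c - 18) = (c - 4)/(c - 3)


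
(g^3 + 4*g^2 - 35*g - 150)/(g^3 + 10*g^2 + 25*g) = (g - 6)/g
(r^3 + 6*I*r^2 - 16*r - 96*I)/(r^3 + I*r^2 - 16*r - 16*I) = (r + 6*I)/(r + I)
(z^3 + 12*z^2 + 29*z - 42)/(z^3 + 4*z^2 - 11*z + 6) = (z + 7)/(z - 1)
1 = 1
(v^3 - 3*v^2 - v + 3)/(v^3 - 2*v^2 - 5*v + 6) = (v + 1)/(v + 2)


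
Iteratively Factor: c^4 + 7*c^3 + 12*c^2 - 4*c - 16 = (c - 1)*(c^3 + 8*c^2 + 20*c + 16) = (c - 1)*(c + 2)*(c^2 + 6*c + 8) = (c - 1)*(c + 2)^2*(c + 4)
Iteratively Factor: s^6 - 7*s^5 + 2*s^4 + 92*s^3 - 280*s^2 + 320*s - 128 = (s - 2)*(s^5 - 5*s^4 - 8*s^3 + 76*s^2 - 128*s + 64) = (s - 2)*(s - 1)*(s^4 - 4*s^3 - 12*s^2 + 64*s - 64) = (s - 2)*(s - 1)*(s + 4)*(s^3 - 8*s^2 + 20*s - 16) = (s - 2)^2*(s - 1)*(s + 4)*(s^2 - 6*s + 8) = (s - 2)^3*(s - 1)*(s + 4)*(s - 4)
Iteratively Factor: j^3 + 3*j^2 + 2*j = (j + 2)*(j^2 + j) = j*(j + 2)*(j + 1)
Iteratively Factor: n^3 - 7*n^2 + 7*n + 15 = (n - 5)*(n^2 - 2*n - 3) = (n - 5)*(n + 1)*(n - 3)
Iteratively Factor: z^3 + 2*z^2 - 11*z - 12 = (z + 1)*(z^2 + z - 12) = (z + 1)*(z + 4)*(z - 3)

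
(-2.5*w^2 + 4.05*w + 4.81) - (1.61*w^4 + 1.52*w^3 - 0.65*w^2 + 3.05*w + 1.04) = -1.61*w^4 - 1.52*w^3 - 1.85*w^2 + 1.0*w + 3.77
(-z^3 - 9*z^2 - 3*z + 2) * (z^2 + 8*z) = -z^5 - 17*z^4 - 75*z^3 - 22*z^2 + 16*z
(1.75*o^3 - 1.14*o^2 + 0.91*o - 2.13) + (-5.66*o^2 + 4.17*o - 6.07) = 1.75*o^3 - 6.8*o^2 + 5.08*o - 8.2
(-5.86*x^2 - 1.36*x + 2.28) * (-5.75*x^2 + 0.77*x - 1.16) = 33.695*x^4 + 3.3078*x^3 - 7.3596*x^2 + 3.3332*x - 2.6448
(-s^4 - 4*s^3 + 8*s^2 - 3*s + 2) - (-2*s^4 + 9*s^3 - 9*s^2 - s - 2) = s^4 - 13*s^3 + 17*s^2 - 2*s + 4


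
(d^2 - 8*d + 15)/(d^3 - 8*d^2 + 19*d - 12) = (d - 5)/(d^2 - 5*d + 4)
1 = 1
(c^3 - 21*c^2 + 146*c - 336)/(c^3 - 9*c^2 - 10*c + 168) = (c - 8)/(c + 4)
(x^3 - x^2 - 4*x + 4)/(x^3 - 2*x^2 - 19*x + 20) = (x^2 - 4)/(x^2 - x - 20)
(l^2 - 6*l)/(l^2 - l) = (l - 6)/(l - 1)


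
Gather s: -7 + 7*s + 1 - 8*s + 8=2 - s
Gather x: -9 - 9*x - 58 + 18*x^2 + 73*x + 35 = 18*x^2 + 64*x - 32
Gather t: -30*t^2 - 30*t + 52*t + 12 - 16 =-30*t^2 + 22*t - 4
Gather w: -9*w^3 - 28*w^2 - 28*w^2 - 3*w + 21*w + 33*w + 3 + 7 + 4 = -9*w^3 - 56*w^2 + 51*w + 14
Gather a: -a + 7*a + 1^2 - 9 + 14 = 6*a + 6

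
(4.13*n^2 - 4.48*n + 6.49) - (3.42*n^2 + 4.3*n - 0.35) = 0.71*n^2 - 8.78*n + 6.84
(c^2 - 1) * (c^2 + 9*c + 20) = c^4 + 9*c^3 + 19*c^2 - 9*c - 20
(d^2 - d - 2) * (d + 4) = d^3 + 3*d^2 - 6*d - 8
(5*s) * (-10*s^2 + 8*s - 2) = -50*s^3 + 40*s^2 - 10*s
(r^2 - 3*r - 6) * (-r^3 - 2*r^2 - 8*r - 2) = -r^5 + r^4 + 4*r^3 + 34*r^2 + 54*r + 12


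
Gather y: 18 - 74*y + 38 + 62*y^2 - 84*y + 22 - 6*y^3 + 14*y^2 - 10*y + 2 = -6*y^3 + 76*y^2 - 168*y + 80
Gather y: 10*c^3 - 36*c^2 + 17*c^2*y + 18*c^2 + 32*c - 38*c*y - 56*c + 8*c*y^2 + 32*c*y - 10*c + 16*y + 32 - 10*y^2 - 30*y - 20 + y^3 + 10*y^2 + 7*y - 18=10*c^3 - 18*c^2 + 8*c*y^2 - 34*c + y^3 + y*(17*c^2 - 6*c - 7) - 6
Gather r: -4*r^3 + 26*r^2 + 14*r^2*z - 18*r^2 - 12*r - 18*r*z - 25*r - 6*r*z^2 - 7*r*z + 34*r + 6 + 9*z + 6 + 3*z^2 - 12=-4*r^3 + r^2*(14*z + 8) + r*(-6*z^2 - 25*z - 3) + 3*z^2 + 9*z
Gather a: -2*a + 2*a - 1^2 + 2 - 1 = 0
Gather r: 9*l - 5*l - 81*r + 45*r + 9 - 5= 4*l - 36*r + 4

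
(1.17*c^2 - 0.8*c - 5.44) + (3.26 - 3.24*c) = 1.17*c^2 - 4.04*c - 2.18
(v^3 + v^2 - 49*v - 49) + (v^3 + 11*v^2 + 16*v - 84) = 2*v^3 + 12*v^2 - 33*v - 133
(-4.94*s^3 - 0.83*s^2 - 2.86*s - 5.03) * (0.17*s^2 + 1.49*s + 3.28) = -0.8398*s^5 - 7.5017*s^4 - 17.9261*s^3 - 7.8389*s^2 - 16.8755*s - 16.4984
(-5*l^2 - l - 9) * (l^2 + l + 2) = -5*l^4 - 6*l^3 - 20*l^2 - 11*l - 18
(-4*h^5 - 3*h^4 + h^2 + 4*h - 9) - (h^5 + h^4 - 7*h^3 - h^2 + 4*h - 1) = -5*h^5 - 4*h^4 + 7*h^3 + 2*h^2 - 8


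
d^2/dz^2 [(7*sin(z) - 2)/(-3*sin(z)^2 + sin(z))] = (63*sin(z)^2 - 51*sin(z) - 108 + 106/sin(z) - 36/sin(z)^2 + 4/sin(z)^3)/(3*sin(z) - 1)^3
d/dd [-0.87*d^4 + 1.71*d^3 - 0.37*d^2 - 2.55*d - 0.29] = -3.48*d^3 + 5.13*d^2 - 0.74*d - 2.55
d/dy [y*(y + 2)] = 2*y + 2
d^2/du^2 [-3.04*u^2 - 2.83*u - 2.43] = -6.08000000000000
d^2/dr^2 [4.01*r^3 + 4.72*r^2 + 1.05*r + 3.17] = 24.06*r + 9.44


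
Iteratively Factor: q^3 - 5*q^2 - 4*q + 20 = (q + 2)*(q^2 - 7*q + 10) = (q - 2)*(q + 2)*(q - 5)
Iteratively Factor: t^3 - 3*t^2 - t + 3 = (t - 3)*(t^2 - 1) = (t - 3)*(t + 1)*(t - 1)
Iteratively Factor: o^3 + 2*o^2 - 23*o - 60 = (o + 3)*(o^2 - o - 20) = (o - 5)*(o + 3)*(o + 4)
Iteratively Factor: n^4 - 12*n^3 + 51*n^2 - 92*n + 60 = (n - 2)*(n^3 - 10*n^2 + 31*n - 30) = (n - 3)*(n - 2)*(n^2 - 7*n + 10) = (n - 3)*(n - 2)^2*(n - 5)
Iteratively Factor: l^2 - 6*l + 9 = (l - 3)*(l - 3)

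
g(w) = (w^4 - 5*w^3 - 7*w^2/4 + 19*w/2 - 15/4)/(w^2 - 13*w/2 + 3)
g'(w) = (13/2 - 2*w)*(w^4 - 5*w^3 - 7*w^2/4 + 19*w/2 - 15/4)/(w^2 - 13*w/2 + 3)^2 + (4*w^3 - 15*w^2 - 7*w/2 + 19/2)/(w^2 - 13*w/2 + 3)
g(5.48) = -28.86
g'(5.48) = -126.22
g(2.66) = 4.84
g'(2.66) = 3.46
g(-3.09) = 5.79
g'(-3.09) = -5.13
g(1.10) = 0.21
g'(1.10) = 2.14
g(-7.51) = 47.36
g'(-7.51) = -13.73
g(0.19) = -1.13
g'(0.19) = 0.77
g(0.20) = -1.13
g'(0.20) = 0.79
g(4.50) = 7.00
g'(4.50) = -6.17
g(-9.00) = 70.00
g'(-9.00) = -16.67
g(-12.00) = 128.92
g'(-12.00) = -22.62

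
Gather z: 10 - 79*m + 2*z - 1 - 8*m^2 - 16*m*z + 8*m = -8*m^2 - 71*m + z*(2 - 16*m) + 9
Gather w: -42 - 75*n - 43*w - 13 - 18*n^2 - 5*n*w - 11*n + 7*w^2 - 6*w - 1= -18*n^2 - 86*n + 7*w^2 + w*(-5*n - 49) - 56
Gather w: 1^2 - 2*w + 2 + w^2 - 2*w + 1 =w^2 - 4*w + 4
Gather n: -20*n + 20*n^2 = 20*n^2 - 20*n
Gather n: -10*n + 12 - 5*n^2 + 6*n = -5*n^2 - 4*n + 12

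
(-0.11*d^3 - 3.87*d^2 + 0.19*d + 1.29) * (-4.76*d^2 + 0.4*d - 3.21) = 0.5236*d^5 + 18.3772*d^4 - 2.0993*d^3 + 6.3583*d^2 - 0.0939*d - 4.1409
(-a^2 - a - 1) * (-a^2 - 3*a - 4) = a^4 + 4*a^3 + 8*a^2 + 7*a + 4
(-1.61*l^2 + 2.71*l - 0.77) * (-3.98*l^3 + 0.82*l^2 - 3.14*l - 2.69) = 6.4078*l^5 - 12.106*l^4 + 10.3422*l^3 - 4.8099*l^2 - 4.8721*l + 2.0713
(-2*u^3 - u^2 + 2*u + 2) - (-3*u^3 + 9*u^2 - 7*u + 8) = u^3 - 10*u^2 + 9*u - 6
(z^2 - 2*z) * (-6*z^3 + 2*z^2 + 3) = -6*z^5 + 14*z^4 - 4*z^3 + 3*z^2 - 6*z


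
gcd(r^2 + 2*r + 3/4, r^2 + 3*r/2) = r + 3/2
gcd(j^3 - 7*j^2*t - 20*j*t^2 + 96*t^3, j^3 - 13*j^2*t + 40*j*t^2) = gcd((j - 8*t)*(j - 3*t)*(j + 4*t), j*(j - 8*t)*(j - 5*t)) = -j + 8*t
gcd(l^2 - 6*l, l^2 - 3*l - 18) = l - 6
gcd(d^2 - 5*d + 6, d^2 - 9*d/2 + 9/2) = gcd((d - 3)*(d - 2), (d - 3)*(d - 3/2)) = d - 3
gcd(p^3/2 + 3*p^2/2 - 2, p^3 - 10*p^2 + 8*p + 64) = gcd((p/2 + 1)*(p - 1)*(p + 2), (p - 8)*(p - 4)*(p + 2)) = p + 2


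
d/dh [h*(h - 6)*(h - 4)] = 3*h^2 - 20*h + 24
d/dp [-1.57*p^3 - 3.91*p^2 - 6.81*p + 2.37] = -4.71*p^2 - 7.82*p - 6.81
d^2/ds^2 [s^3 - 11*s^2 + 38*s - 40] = 6*s - 22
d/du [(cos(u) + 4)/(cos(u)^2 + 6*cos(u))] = (sin(u) + 24*sin(u)/cos(u)^2 + 8*tan(u))/(cos(u) + 6)^2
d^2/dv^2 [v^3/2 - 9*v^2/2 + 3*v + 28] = 3*v - 9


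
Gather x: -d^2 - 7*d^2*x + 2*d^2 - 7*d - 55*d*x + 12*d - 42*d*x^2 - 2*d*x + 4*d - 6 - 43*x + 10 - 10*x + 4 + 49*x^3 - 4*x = d^2 - 42*d*x^2 + 9*d + 49*x^3 + x*(-7*d^2 - 57*d - 57) + 8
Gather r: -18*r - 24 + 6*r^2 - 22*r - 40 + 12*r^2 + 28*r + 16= 18*r^2 - 12*r - 48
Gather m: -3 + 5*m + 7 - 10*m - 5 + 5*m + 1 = 0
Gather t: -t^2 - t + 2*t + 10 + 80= -t^2 + t + 90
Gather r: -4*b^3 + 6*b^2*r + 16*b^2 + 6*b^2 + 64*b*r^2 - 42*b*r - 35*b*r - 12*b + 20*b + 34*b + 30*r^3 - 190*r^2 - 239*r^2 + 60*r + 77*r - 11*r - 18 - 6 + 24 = -4*b^3 + 22*b^2 + 42*b + 30*r^3 + r^2*(64*b - 429) + r*(6*b^2 - 77*b + 126)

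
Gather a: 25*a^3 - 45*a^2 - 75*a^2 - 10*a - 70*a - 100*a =25*a^3 - 120*a^2 - 180*a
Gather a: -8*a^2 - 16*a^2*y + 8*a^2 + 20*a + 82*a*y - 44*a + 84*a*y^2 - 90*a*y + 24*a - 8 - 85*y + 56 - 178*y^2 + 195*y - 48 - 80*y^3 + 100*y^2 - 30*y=-16*a^2*y + a*(84*y^2 - 8*y) - 80*y^3 - 78*y^2 + 80*y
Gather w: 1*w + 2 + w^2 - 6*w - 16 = w^2 - 5*w - 14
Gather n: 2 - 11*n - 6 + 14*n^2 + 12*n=14*n^2 + n - 4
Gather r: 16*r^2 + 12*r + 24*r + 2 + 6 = 16*r^2 + 36*r + 8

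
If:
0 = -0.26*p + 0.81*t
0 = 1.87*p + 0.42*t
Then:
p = 0.00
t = 0.00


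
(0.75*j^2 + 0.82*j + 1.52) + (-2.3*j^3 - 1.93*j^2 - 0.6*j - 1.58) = -2.3*j^3 - 1.18*j^2 + 0.22*j - 0.0600000000000001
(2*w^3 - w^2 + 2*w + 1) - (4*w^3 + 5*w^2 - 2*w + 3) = -2*w^3 - 6*w^2 + 4*w - 2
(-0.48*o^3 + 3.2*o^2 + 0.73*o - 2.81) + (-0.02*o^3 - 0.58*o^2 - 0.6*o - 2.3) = -0.5*o^3 + 2.62*o^2 + 0.13*o - 5.11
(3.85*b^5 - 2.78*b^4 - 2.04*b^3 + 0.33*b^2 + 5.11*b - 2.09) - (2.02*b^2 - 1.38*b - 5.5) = 3.85*b^5 - 2.78*b^4 - 2.04*b^3 - 1.69*b^2 + 6.49*b + 3.41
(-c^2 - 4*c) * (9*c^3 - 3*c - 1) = -9*c^5 - 36*c^4 + 3*c^3 + 13*c^2 + 4*c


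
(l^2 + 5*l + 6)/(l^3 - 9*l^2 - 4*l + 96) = (l + 2)/(l^2 - 12*l + 32)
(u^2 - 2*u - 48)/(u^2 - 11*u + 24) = (u + 6)/(u - 3)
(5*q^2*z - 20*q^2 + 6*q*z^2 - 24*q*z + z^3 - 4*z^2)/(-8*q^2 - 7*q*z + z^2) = (5*q*z - 20*q + z^2 - 4*z)/(-8*q + z)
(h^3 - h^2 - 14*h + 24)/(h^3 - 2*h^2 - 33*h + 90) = (h^2 + 2*h - 8)/(h^2 + h - 30)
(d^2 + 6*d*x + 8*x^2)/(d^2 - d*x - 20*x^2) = (-d - 2*x)/(-d + 5*x)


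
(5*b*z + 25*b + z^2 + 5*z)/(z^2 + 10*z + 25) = (5*b + z)/(z + 5)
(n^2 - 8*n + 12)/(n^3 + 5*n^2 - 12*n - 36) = (n^2 - 8*n + 12)/(n^3 + 5*n^2 - 12*n - 36)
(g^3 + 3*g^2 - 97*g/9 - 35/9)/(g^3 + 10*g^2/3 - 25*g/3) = (9*g^2 - 18*g - 7)/(3*g*(3*g - 5))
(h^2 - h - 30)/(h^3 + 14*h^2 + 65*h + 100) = (h - 6)/(h^2 + 9*h + 20)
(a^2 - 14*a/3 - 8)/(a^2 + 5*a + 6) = (a^2 - 14*a/3 - 8)/(a^2 + 5*a + 6)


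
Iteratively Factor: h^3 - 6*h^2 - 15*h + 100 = (h - 5)*(h^2 - h - 20) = (h - 5)*(h + 4)*(h - 5)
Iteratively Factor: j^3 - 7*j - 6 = (j - 3)*(j^2 + 3*j + 2) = (j - 3)*(j + 2)*(j + 1)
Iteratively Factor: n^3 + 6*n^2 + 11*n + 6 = (n + 3)*(n^2 + 3*n + 2) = (n + 2)*(n + 3)*(n + 1)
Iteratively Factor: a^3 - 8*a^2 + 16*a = (a - 4)*(a^2 - 4*a) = a*(a - 4)*(a - 4)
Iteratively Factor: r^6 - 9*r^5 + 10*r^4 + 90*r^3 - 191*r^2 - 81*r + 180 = (r + 1)*(r^5 - 10*r^4 + 20*r^3 + 70*r^2 - 261*r + 180) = (r + 1)*(r + 3)*(r^4 - 13*r^3 + 59*r^2 - 107*r + 60) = (r - 5)*(r + 1)*(r + 3)*(r^3 - 8*r^2 + 19*r - 12) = (r - 5)*(r - 3)*(r + 1)*(r + 3)*(r^2 - 5*r + 4) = (r - 5)*(r - 4)*(r - 3)*(r + 1)*(r + 3)*(r - 1)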